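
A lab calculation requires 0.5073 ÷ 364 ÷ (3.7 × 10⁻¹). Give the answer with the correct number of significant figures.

0.0038

0.5073 ÷ 364 ÷ (3.7 × 10⁻¹) = 0.00376670626671…
Multiplication/division keeps the fewest significant figures: 0.5073 → 4 s.f., 364 → 3 s.f., 3.7 × 10⁻¹ → 2 s.f.; limit is 2.
Rounded to 2 significant figures: 0.0038.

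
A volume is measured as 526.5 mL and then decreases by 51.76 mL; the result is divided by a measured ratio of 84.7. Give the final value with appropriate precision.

5.60 mL

526.5 mL − 51.76 mL = 474.74 mL; the difference is limited to 1 decimal place (4 s.f.).
Carrying full precision, 474.74 ÷ 84.7 = 5.60495867769… mL; 84.7 has 3 s.f., so the result keeps min(4, 3) = 3 s.f.
Rounded to 3 significant figures: 5.60 mL.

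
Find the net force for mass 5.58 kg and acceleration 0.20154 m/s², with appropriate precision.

net force = 5.58 kg × 0.20154 m/s² = 1.1245932 N.
5.58 has 3 significant figures; 0.20154 has 5.
Division/multiplication keeps the fewest: 3 significant figures.
Rounded: 1.12 N.

1.12 N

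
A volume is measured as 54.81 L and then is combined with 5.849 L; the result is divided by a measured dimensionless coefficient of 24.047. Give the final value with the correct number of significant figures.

54.81 L + 5.849 L = 60.659 L; the sum is limited to 2 decimal places (4 s.f.).
Carrying full precision, 60.659 ÷ 24.047 = 2.52251840146… L; 24.047 has 5 s.f., so the result keeps min(4, 5) = 4 s.f.
Rounded to 4 significant figures: 2.523 L.

2.523 L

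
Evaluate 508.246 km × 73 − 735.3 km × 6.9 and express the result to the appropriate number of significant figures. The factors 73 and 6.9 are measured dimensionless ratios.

3.2 × 10⁴ km

508.246 × 73 = 37101.958 → 3.7 × 10⁴ km (2 s.f., last digit at the 10^3 place).
735.3 × 6.9 = 5073.57 → 5.1 × 10³ km (2 s.f., last digit at the 10^2 place).
Difference: 32028.388 km; keep the coarser place, 10^3.
Result: 3.2 × 10⁴ km.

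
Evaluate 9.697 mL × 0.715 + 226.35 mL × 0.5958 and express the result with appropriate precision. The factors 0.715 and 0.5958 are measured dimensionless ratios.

141.8 mL

9.697 × 0.715 = 6.933355 → 6.93 mL (3 s.f., last digit at the 10^-2 place).
226.35 × 0.5958 = 134.85933 → 134.9 mL (4 s.f., last digit at the 10^-1 place).
Sum: 141.792685 mL; keep the coarser place, 10^-1.
Result: 141.8 mL.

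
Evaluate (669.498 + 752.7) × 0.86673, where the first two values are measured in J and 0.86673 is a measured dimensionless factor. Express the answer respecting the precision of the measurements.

1232.7 J

669.498 J + 752.7 J = 1422.198 J; the sum is limited to 1 decimal place (5 s.f.).
Carrying full precision, 1422.198 × 0.86673 = 1232.66167254 J; 0.86673 has 5 s.f., so the result keeps min(5, 5) = 5 s.f.
Rounded to 5 significant figures: 1232.7 J.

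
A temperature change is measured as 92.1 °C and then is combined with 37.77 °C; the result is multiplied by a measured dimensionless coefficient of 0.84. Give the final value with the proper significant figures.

92.1 °C + 37.77 °C = 129.87 °C; the sum is limited to 1 decimal place (4 s.f.).
Carrying full precision, 129.87 × 0.84 = 109.0908 °C; 0.84 has 2 s.f., so the result keeps min(4, 2) = 2 s.f.
Rounded to 2 significant figures: 1.1 × 10^2 °C.

1.1 × 10^2 °C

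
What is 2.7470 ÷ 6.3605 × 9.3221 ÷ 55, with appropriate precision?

0.073

2.7470 ÷ 6.3605 × 9.3221 ÷ 55 = 0.073201245471…
Multiplication/division keeps the fewest significant figures: 2.7470 → 5 s.f., 6.3605 → 5 s.f., 9.3221 → 5 s.f., 55 → 2 s.f.; limit is 2.
Rounded to 2 significant figures: 0.073.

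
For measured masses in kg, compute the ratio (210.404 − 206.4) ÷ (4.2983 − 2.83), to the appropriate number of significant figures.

2.7

210.404 − 206.4 = 4.004, limited to 1 d.p. → 2 s.f.; 4.2983 − 2.83 = 1.4683, limited to 2 d.p. → 3 s.f.
Carrying full precision, 4.004 ÷ 1.4683 = 2.72696315467…; keep min(2, 3) = 2 s.f.
Rounded to 2 significant figures: 2.7.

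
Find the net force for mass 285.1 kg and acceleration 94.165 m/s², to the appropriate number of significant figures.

2.685 × 10⁴ N

net force = 285.1 kg × 94.165 m/s² = 26846.4415 N.
285.1 has 4 significant figures; 94.165 has 5.
Division/multiplication keeps the fewest: 4 significant figures.
Rounded: 2.685 × 10⁴ N.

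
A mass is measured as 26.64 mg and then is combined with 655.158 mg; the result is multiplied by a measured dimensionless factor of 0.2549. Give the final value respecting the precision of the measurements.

173.8 mg

26.64 mg + 655.158 mg = 681.798 mg; the sum is limited to 2 decimal places (5 s.f.).
Carrying full precision, 681.798 × 0.2549 = 173.7903102 mg; 0.2549 has 4 s.f., so the result keeps min(5, 4) = 4 s.f.
Rounded to 4 significant figures: 173.8 mg.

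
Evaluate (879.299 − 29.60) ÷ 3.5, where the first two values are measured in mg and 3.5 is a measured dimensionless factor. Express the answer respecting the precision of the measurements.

2.4 × 10² mg

879.299 mg − 29.60 mg = 849.699 mg; the difference is limited to 2 decimal places (5 s.f.).
Carrying full precision, 849.699 ÷ 3.5 = 242.771142857… mg; 3.5 has 2 s.f., so the result keeps min(5, 2) = 2 s.f.
Rounded to 2 significant figures: 2.4 × 10² mg.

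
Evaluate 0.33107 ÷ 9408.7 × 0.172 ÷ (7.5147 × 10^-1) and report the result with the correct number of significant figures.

8.05 × 10^-6

0.33107 ÷ 9408.7 × 0.172 ÷ (7.5147 × 10^-1) = 0.00000805391435727…
Multiplication/division keeps the fewest significant figures: 0.33107 → 5 s.f., 9408.7 → 5 s.f., 0.172 → 3 s.f., 7.5147 × 10^-1 → 5 s.f.; limit is 3.
Rounded to 3 significant figures: 8.05 × 10^-6.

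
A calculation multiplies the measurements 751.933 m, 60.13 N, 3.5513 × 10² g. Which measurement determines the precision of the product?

60.13 N

751.933 m → 6 s.f.; 60.13 N → 4 s.f.; 3.5513 × 10² g → 5 s.f.
The fewest is 4 significant figures, from 60.13 N.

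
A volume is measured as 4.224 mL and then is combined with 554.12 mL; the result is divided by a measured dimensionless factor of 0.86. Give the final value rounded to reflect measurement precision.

4.224 mL + 554.12 mL = 558.344 mL; the sum is limited to 2 decimal places (5 s.f.).
Carrying full precision, 558.344 ÷ 0.86 = 649.237209302… mL; 0.86 has 2 s.f., so the result keeps min(5, 2) = 2 s.f.
Rounded to 2 significant figures: 6.5 × 10² mL.

6.5 × 10² mL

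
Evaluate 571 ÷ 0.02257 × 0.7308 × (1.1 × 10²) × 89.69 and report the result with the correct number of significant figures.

571 ÷ 0.02257 × 0.7308 × (1.1 × 10²) × 89.69 = 182406284.454…
Multiplication/division keeps the fewest significant figures: 571 → 3 s.f., 0.02257 → 4 s.f., 0.7308 → 4 s.f., 1.1 × 10² → 2 s.f., 89.69 → 4 s.f.; limit is 2.
Rounded to 2 significant figures: 1.8 × 10⁸.

1.8 × 10⁸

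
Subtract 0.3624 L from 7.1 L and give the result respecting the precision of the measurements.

6.7 L

7.1 L − 0.3624 L = 6.7376 L.
Addition/subtraction keeps the fewest decimal places: 7.1 → 1 decimal place, 0.3624 → 4 decimal places; limit is 1.
Rounded to 1 decimal place: 6.7 L.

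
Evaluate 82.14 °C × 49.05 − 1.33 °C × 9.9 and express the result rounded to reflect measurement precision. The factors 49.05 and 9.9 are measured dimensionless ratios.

82.14 × 49.05 = 4028.967 → 4029 °C (4 s.f., last digit at the 10^0 place).
1.33 × 9.9 = 13.167 → 13 °C (2 s.f., last digit at the 10^0 place).
Difference: 4015.8 °C; keep the coarser place, 10^0.
Result: 4016 °C.

4016 °C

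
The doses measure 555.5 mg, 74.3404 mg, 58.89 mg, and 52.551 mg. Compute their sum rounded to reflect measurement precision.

7.413 × 10^2 mg

555.5 mg + 74.3404 mg + 58.89 mg + 52.551 mg = 741.2814 mg.
Addition/subtraction keeps the fewest decimal places: 555.5 → 1 decimal place, 74.3404 → 4 decimal places, 58.89 → 2 decimal places, 52.551 → 3 decimal places; limit is 1.
Rounded to 1 decimal place: 7.413 × 10^2 mg.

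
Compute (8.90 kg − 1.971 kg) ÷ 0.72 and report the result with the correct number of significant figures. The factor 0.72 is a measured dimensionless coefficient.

8.90 kg − 1.971 kg = 6.929 kg; the difference is limited to 2 decimal places (3 s.f.).
Carrying full precision, 6.929 ÷ 0.72 = 9.62361111111… kg; 0.72 has 2 s.f., so the result keeps min(3, 2) = 2 s.f.
Rounded to 2 significant figures: 9.6 kg.

9.6 kg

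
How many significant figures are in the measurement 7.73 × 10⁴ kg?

3

7.73 × 10⁴: in scientific notation every digit of the coefficient is significant.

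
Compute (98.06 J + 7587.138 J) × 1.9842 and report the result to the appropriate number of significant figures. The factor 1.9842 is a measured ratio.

15249 J

98.06 J + 7587.138 J = 7685.198 J; the sum is limited to 2 decimal places (6 s.f.).
Carrying full precision, 7685.198 × 1.9842 = 15248.9698716 J; 1.9842 has 5 s.f., so the result keeps min(6, 5) = 5 s.f.
Rounded to 5 significant figures: 15249 J.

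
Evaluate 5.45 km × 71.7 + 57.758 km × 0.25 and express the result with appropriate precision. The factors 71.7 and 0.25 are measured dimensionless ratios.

5.45 × 71.7 = 390.765 → 391 km (3 s.f., last digit at the 10^0 place).
57.758 × 0.25 = 14.4395 → 14 km (2 s.f., last digit at the 10^0 place).
Sum: 405.2045 km; keep the coarser place, 10^0.
Result: 405 km.

405 km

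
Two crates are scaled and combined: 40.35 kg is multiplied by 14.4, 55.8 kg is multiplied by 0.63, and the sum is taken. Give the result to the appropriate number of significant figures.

616 kg

40.35 × 14.4 = 581.04 → 581 kg (3 s.f., last digit at the 10^0 place).
55.8 × 0.63 = 35.154 → 35 kg (2 s.f., last digit at the 10^0 place).
Sum: 616.194 kg; keep the coarser place, 10^0.
Result: 616 kg.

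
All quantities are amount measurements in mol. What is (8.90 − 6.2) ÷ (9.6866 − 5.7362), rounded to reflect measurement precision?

8.90 − 6.2 = 2.70, limited to 1 d.p. → 2 s.f.; 9.6866 − 5.7362 = 3.9504, limited to 4 d.p. → 5 s.f.
Carrying full precision, 2.70 ÷ 3.9504 = 0.68347509113…; keep min(2, 5) = 2 s.f.
Rounded to 2 significant figures: 6.8 × 10⁻¹.

6.8 × 10⁻¹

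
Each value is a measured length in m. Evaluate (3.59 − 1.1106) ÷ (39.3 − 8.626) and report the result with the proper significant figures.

0.0808

3.59 − 1.1106 = 2.4794, limited to 2 d.p. → 3 s.f.; 39.3 − 8.626 = 30.674, limited to 1 d.p. → 3 s.f.
Carrying full precision, 2.4794 ÷ 30.674 = 0.0808306709265…; keep min(3, 3) = 3 s.f.
Rounded to 3 significant figures: 0.0808.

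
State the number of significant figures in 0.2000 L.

0.2000: leading zeros are not significant; trailing zeros after a decimal point are significant.

4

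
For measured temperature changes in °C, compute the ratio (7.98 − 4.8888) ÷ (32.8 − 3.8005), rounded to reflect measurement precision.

0.107

7.98 − 4.8888 = 3.0912, limited to 2 d.p. → 3 s.f.; 32.8 − 3.8005 = 28.9995, limited to 1 d.p. → 3 s.f.
Carrying full precision, 3.0912 ÷ 28.9995 = 0.106594941292…; keep min(3, 3) = 3 s.f.
Rounded to 3 significant figures: 0.107.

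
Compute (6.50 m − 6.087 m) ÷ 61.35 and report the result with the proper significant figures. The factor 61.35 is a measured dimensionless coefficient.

6.7 × 10^-3 m

6.50 m − 6.087 m = 0.413 m; the difference is limited to 2 decimal places (2 s.f.).
Carrying full precision, 0.413 ÷ 61.35 = 0.00673186634067… m; 61.35 has 4 s.f., so the result keeps min(2, 4) = 2 s.f.
Rounded to 2 significant figures: 6.7 × 10^-3 m.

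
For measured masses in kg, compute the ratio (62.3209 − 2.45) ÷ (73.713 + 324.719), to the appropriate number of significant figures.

0.1503

62.3209 − 2.45 = 59.8709, limited to 2 d.p. → 4 s.f.; 73.713 + 324.719 = 398.432, limited to 3 d.p. → 6 s.f.
Carrying full precision, 59.8709 ÷ 398.432 = 0.150266293872…; keep min(4, 6) = 4 s.f.
Rounded to 4 significant figures: 0.1503.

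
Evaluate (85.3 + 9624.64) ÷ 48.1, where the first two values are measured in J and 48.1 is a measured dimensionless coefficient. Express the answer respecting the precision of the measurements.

202 J

85.3 J + 9624.64 J = 9709.94 J; the sum is limited to 1 decimal place (5 s.f.).
Carrying full precision, 9709.94 ÷ 48.1 = 201.86985447… J; 48.1 has 3 s.f., so the result keeps min(5, 3) = 3 s.f.
Rounded to 3 significant figures: 202 J.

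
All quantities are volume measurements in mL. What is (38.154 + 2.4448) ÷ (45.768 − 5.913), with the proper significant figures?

38.154 + 2.4448 = 40.5988, limited to 3 d.p. → 5 s.f.; 45.768 − 5.913 = 39.855, limited to 3 d.p. → 5 s.f.
Carrying full precision, 40.5988 ÷ 39.855 = 1.01866265211…; keep min(5, 5) = 5 s.f.
Rounded to 5 significant figures: 1.0187.

1.0187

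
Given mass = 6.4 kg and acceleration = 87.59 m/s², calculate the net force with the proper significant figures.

net force = 6.4 kg × 87.59 m/s² = 560.576 N.
6.4 has 2 significant figures; 87.59 has 4.
Division/multiplication keeps the fewest: 2 significant figures.
Rounded: 5.6 × 10^2 N.

5.6 × 10^2 N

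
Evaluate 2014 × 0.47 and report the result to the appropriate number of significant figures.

9.5 × 10^2

2014 × 0.47 = 946.58
Multiplication/division keeps the fewest significant figures: 2014 → 4 s.f., 0.47 → 2 s.f.; limit is 2.
Rounded to 2 significant figures: 9.5 × 10^2.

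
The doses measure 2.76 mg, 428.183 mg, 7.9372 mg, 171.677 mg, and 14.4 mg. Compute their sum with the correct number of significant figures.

2.76 mg + 428.183 mg + 7.9372 mg + 171.677 mg + 14.4 mg = 624.9572 mg.
Addition/subtraction keeps the fewest decimal places: 2.76 → 2 decimal places, 428.183 → 3 decimal places, 7.9372 → 4 decimal places, 171.677 → 3 decimal places, 14.4 → 1 decimal place; limit is 1.
Rounded to 1 decimal place: 625.0 mg.

625.0 mg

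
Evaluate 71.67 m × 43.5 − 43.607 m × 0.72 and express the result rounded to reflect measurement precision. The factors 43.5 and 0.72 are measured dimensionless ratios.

71.67 × 43.5 = 3117.645 → 3.12 × 10^3 m (3 s.f., last digit at the 10^1 place).
43.607 × 0.72 = 31.39704 → 31 m (2 s.f., last digit at the 10^0 place).
Difference: 3086.24796 m; keep the coarser place, 10^1.
Result: 3.09 × 10^3 m.

3.09 × 10^3 m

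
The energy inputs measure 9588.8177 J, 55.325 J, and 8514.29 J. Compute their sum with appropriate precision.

18158.43 J

9588.8177 J + 55.325 J + 8514.29 J = 18158.4327 J.
Addition/subtraction keeps the fewest decimal places: 9588.8177 → 4 decimal places, 55.325 → 3 decimal places, 8514.29 → 2 decimal places; limit is 2.
Rounded to 2 decimal places: 18158.43 J.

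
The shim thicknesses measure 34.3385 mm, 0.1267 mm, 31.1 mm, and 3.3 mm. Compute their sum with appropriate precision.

68.9 mm

34.3385 mm + 0.1267 mm + 31.1 mm + 3.3 mm = 68.8652 mm.
Addition/subtraction keeps the fewest decimal places: 34.3385 → 4 decimal places, 0.1267 → 4 decimal places, 31.1 → 1 decimal place, 3.3 → 1 decimal place; limit is 1.
Rounded to 1 decimal place: 68.9 mm.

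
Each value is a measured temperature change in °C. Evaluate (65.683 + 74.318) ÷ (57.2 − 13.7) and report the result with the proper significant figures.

3.22

65.683 + 74.318 = 140.001, limited to 3 d.p. → 6 s.f.; 57.2 − 13.7 = 43.5, limited to 1 d.p. → 3 s.f.
Carrying full precision, 140.001 ÷ 43.5 = 3.2184137931…; keep min(6, 3) = 3 s.f.
Rounded to 3 significant figures: 3.22.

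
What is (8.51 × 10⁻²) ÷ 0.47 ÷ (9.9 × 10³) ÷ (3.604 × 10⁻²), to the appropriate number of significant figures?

(8.51 × 10⁻²) ÷ 0.47 ÷ (9.9 × 10³) ÷ (3.604 × 10⁻²) = 0.000507471579803…
Multiplication/division keeps the fewest significant figures: 8.51 × 10⁻² → 3 s.f., 0.47 → 2 s.f., 9.9 × 10³ → 2 s.f., 3.604 × 10⁻² → 4 s.f.; limit is 2.
Rounded to 2 significant figures: 5.1 × 10⁻⁴.

5.1 × 10⁻⁴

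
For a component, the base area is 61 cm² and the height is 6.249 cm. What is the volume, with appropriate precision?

volume = 61 cm² × 6.249 cm = 381.189 cm³.
61 has 2 significant figures; 6.249 has 4.
Division/multiplication keeps the fewest: 2 significant figures.
Rounded: 3.8 × 10^2 cm³.

3.8 × 10^2 cm³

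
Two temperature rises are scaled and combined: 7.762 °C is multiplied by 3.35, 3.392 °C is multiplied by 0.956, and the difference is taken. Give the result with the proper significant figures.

22.8 °C

7.762 × 3.35 = 26.0027 → 26.0 °C (3 s.f., last digit at the 10^-1 place).
3.392 × 0.956 = 3.242752 → 3.24 °C (3 s.f., last digit at the 10^-2 place).
Difference: 22.759948 °C; keep the coarser place, 10^-1.
Result: 22.8 °C.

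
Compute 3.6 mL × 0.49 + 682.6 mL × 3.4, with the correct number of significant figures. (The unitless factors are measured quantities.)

2.3 × 10³ mL

3.6 × 0.49 = 1.764 → 1.8 mL (2 s.f., last digit at the 10^-1 place).
682.6 × 3.4 = 2320.84 → 2.3 × 10³ mL (2 s.f., last digit at the 10^2 place).
Sum: 2322.604 mL; keep the coarser place, 10^2.
Result: 2.3 × 10³ mL.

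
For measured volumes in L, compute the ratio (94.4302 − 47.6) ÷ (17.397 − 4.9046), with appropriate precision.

94.4302 − 47.6 = 46.8302, limited to 1 d.p. → 3 s.f.; 17.397 − 4.9046 = 12.4924, limited to 3 d.p. → 5 s.f.
Carrying full precision, 46.8302 ÷ 12.4924 = 3.74869520669…; keep min(3, 5) = 3 s.f.
Rounded to 3 significant figures: 3.75.

3.75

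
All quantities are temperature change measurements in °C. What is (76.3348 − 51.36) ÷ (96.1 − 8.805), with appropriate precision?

0.286

76.3348 − 51.36 = 24.9748, limited to 2 d.p. → 4 s.f.; 96.1 − 8.805 = 87.295, limited to 1 d.p. → 3 s.f.
Carrying full precision, 24.9748 ÷ 87.295 = 0.286096569105…; keep min(4, 3) = 3 s.f.
Rounded to 3 significant figures: 0.286.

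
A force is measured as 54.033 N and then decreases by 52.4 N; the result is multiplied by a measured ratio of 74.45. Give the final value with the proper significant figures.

54.033 N − 52.4 N = 1.633 N; the difference is limited to 1 decimal place (2 s.f.).
Carrying full precision, 1.633 × 74.45 = 121.57685 N; 74.45 has 4 s.f., so the result keeps min(2, 4) = 2 s.f.
Rounded to 2 significant figures: 1.2 × 10^2 N.

1.2 × 10^2 N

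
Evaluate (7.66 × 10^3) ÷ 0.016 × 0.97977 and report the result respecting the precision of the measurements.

(7.66 × 10^3) ÷ 0.016 × 0.97977 = 469064.8875
Multiplication/division keeps the fewest significant figures: 7.66 × 10^3 → 3 s.f., 0.016 → 2 s.f., 0.97977 → 5 s.f.; limit is 2.
Rounded to 2 significant figures: 4.7 × 10^5.

4.7 × 10^5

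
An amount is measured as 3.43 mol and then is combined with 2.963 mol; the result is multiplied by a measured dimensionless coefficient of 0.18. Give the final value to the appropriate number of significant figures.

3.43 mol + 2.963 mol = 6.393 mol; the sum is limited to 2 decimal places (3 s.f.).
Carrying full precision, 6.393 × 0.18 = 1.15074 mol; 0.18 has 2 s.f., so the result keeps min(3, 2) = 2 s.f.
Rounded to 2 significant figures: 1.2 mol.

1.2 mol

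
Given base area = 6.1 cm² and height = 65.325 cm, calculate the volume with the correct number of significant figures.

volume = 6.1 cm² × 65.325 cm = 398.4825 cm³.
6.1 has 2 significant figures; 65.325 has 5.
Division/multiplication keeps the fewest: 2 significant figures.
Rounded: 4.0 × 10² cm³.

4.0 × 10² cm³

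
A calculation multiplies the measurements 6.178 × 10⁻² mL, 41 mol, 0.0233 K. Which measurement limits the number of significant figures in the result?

6.178 × 10⁻² mL → 4 s.f.; 41 mol → 2 s.f.; 0.0233 K → 3 s.f.
The fewest is 2 significant figures, from 41 mol.

41 mol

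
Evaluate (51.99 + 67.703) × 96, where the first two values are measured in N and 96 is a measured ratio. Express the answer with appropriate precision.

1.1 × 10^4 N

51.99 N + 67.703 N = 119.693 N; the sum is limited to 2 decimal places (5 s.f.).
Carrying full precision, 119.693 × 96 = 11490.528 N; 96 has 2 s.f., so the result keeps min(5, 2) = 2 s.f.
Rounded to 2 significant figures: 1.1 × 10^4 N.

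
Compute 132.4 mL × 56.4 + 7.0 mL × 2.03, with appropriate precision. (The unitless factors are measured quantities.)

132.4 × 56.4 = 7467.36 → 7.47 × 10³ mL (3 s.f., last digit at the 10^1 place).
7.0 × 2.03 = 14.21 → 14 mL (2 s.f., last digit at the 10^0 place).
Sum: 7481.57 mL; keep the coarser place, 10^1.
Result: 7.48 × 10³ mL.

7.48 × 10³ mL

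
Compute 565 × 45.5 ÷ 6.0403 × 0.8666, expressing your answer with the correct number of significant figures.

565 × 45.5 ÷ 6.0403 × 0.8666 = 3688.24718971…
Multiplication/division keeps the fewest significant figures: 565 → 3 s.f., 45.5 → 3 s.f., 6.0403 → 5 s.f., 0.8666 → 4 s.f.; limit is 3.
Rounded to 3 significant figures: 3.69 × 10^3.

3.69 × 10^3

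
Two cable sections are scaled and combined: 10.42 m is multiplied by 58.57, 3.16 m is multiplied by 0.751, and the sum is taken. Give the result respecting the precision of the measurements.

10.42 × 58.57 = 610.2994 → 610.3 m (4 s.f., last digit at the 10^-1 place).
3.16 × 0.751 = 2.37316 → 2.37 m (3 s.f., last digit at the 10^-2 place).
Sum: 612.67256 m; keep the coarser place, 10^-1.
Result: 612.7 m.

612.7 m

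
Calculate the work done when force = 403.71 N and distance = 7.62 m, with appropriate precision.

3.08 × 10³ J

work done = 403.71 N × 7.62 m = 3076.2702 J.
403.71 has 5 significant figures; 7.62 has 3.
Division/multiplication keeps the fewest: 3 significant figures.
Rounded: 3.08 × 10³ J.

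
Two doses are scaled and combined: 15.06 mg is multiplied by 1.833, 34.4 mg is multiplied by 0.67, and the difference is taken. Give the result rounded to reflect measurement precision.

5 mg

15.06 × 1.833 = 27.60498 → 27.60 mg (4 s.f., last digit at the 10^-2 place).
34.4 × 0.67 = 23.048 → 23 mg (2 s.f., last digit at the 10^0 place).
Difference: 4.55698 mg; keep the coarser place, 10^0.
Result: 5 mg.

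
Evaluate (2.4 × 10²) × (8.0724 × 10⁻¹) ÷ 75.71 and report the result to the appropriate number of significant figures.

(2.4 × 10²) × (8.0724 × 10⁻¹) ÷ 75.71 = 2.55894333642…
Multiplication/division keeps the fewest significant figures: 2.4 × 10² → 2 s.f., 8.0724 × 10⁻¹ → 5 s.f., 75.71 → 4 s.f.; limit is 2.
Rounded to 2 significant figures: 2.6.

2.6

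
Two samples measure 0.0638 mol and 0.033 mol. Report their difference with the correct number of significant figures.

0.0638 mol − 0.033 mol = 0.0308 mol.
Addition/subtraction keeps the fewest decimal places: 0.0638 → 4 decimal places, 0.033 → 3 decimal places; limit is 3.
Rounded to 3 decimal places: 0.031 mol.

0.031 mol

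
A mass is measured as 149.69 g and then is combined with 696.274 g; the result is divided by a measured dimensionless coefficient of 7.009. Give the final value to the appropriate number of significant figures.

120.7 g

149.69 g + 696.274 g = 845.964 g; the sum is limited to 2 decimal places (5 s.f.).
Carrying full precision, 845.964 ÷ 7.009 = 120.696818376… g; 7.009 has 4 s.f., so the result keeps min(5, 4) = 4 s.f.
Rounded to 4 significant figures: 120.7 g.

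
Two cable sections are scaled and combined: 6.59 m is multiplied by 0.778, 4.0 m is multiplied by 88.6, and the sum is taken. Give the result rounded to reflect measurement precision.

3.6 × 10² m

6.59 × 0.778 = 5.12702 → 5.13 m (3 s.f., last digit at the 10^-2 place).
4.0 × 88.6 = 354.4 → 3.5 × 10² m (2 s.f., last digit at the 10^1 place).
Sum: 359.52702 m; keep the coarser place, 10^1.
Result: 3.6 × 10² m.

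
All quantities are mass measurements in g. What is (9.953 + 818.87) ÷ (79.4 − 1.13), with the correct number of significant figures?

10.6

9.953 + 818.87 = 828.823, limited to 2 d.p. → 5 s.f.; 79.4 − 1.13 = 78.27, limited to 1 d.p. → 3 s.f.
Carrying full precision, 828.823 ÷ 78.27 = 10.589280695…; keep min(5, 3) = 3 s.f.
Rounded to 3 significant figures: 10.6.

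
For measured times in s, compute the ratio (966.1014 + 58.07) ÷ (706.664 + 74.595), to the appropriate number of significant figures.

966.1014 + 58.07 = 1024.1714, limited to 2 d.p. → 6 s.f.; 706.664 + 74.595 = 781.259, limited to 3 d.p. → 6 s.f.
Carrying full precision, 1024.1714 ÷ 781.259 = 1.31092429015…; keep min(6, 6) = 6 s.f.
Rounded to 6 significant figures: 1.31092.

1.31092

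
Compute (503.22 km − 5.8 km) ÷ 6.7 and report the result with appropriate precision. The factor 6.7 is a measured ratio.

503.22 km − 5.8 km = 497.42 km; the difference is limited to 1 decimal place (4 s.f.).
Carrying full precision, 497.42 ÷ 6.7 = 74.2417910448… km; 6.7 has 2 s.f., so the result keeps min(4, 2) = 2 s.f.
Rounded to 2 significant figures: 74 km.

74 km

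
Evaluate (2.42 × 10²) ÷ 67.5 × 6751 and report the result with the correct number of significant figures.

(2.42 × 10²) ÷ 67.5 × 6751 = 24203.5851852…
Multiplication/division keeps the fewest significant figures: 2.42 × 10² → 3 s.f., 67.5 → 3 s.f., 6751 → 4 s.f.; limit is 3.
Rounded to 3 significant figures: 2.42 × 10⁴.

2.42 × 10⁴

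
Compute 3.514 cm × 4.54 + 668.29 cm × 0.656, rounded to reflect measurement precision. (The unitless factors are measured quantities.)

3.514 × 4.54 = 15.95356 → 16.0 cm (3 s.f., last digit at the 10^-1 place).
668.29 × 0.656 = 438.39824 → 4.38 × 10^2 cm (3 s.f., last digit at the 10^0 place).
Sum: 454.3518 cm; keep the coarser place, 10^0.
Result: 454 cm.

454 cm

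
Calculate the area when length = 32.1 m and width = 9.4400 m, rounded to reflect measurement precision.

3.03 × 10^2 m²

area = 32.1 m × 9.4400 m = 303.024 m².
32.1 has 3 significant figures; 9.4400 has 5.
Division/multiplication keeps the fewest: 3 significant figures.
Rounded: 3.03 × 10^2 m².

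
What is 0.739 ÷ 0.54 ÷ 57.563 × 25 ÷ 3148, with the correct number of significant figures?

0.739 ÷ 0.54 ÷ 57.563 × 25 ÷ 3148 = 0.000188804588044…
Multiplication/division keeps the fewest significant figures: 0.739 → 3 s.f., 0.54 → 2 s.f., 57.563 → 5 s.f., 25 → 2 s.f., 3148 → 4 s.f.; limit is 2.
Rounded to 2 significant figures: 1.9 × 10^-4.

1.9 × 10^-4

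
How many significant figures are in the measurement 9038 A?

4

9038: zeros between nonzero digits are significant.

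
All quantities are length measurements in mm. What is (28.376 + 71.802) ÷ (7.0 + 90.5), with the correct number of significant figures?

1.03

28.376 + 71.802 = 100.178, limited to 3 d.p. → 6 s.f.; 7.0 + 90.5 = 97.5, limited to 1 d.p. → 3 s.f.
Carrying full precision, 100.178 ÷ 97.5 = 1.02746666667…; keep min(6, 3) = 3 s.f.
Rounded to 3 significant figures: 1.03.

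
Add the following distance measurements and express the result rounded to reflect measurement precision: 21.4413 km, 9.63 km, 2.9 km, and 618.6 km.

21.4413 km + 9.63 km + 2.9 km + 618.6 km = 652.5713 km.
Addition/subtraction keeps the fewest decimal places: 21.4413 → 4 decimal places, 9.63 → 2 decimal places, 2.9 → 1 decimal place, 618.6 → 1 decimal place; limit is 1.
Rounded to 1 decimal place: 652.6 km.

652.6 km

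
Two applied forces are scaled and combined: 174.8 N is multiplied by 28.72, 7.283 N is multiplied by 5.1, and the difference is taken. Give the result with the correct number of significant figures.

4983 N

174.8 × 28.72 = 5020.256 → 5020. N (4 s.f., last digit at the 10^0 place).
7.283 × 5.1 = 37.1433 → 37 N (2 s.f., last digit at the 10^0 place).
Difference: 4983.1127 N; keep the coarser place, 10^0.
Result: 4983 N.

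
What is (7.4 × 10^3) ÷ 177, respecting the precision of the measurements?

42

(7.4 × 10^3) ÷ 177 = 41.8079096045…
Multiplication/division keeps the fewest significant figures: 7.4 × 10^3 → 2 s.f., 177 → 3 s.f.; limit is 2.
Rounded to 2 significant figures: 42.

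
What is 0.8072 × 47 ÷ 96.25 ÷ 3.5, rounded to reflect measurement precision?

0.11

0.8072 × 47 ÷ 96.25 ÷ 3.5 = 0.112618627087…
Multiplication/division keeps the fewest significant figures: 0.8072 → 4 s.f., 47 → 2 s.f., 96.25 → 4 s.f., 3.5 → 2 s.f.; limit is 2.
Rounded to 2 significant figures: 0.11.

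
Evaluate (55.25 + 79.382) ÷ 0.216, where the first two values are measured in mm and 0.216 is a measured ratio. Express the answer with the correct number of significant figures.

55.25 mm + 79.382 mm = 134.632 mm; the sum is limited to 2 decimal places (5 s.f.).
Carrying full precision, 134.632 ÷ 0.216 = 623.296296296… mm; 0.216 has 3 s.f., so the result keeps min(5, 3) = 3 s.f.
Rounded to 3 significant figures: 623 mm.

623 mm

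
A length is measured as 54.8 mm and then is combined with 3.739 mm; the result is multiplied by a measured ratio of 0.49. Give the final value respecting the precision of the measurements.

54.8 mm + 3.739 mm = 58.539 mm; the sum is limited to 1 decimal place (3 s.f.).
Carrying full precision, 58.539 × 0.49 = 28.68411 mm; 0.49 has 2 s.f., so the result keeps min(3, 2) = 2 s.f.
Rounded to 2 significant figures: 29 mm.

29 mm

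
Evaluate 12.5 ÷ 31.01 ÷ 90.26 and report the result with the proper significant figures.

0.00447

12.5 ÷ 31.01 ÷ 90.26 = 0.00446594034518…
Multiplication/division keeps the fewest significant figures: 12.5 → 3 s.f., 31.01 → 4 s.f., 90.26 → 4 s.f.; limit is 3.
Rounded to 3 significant figures: 0.00447.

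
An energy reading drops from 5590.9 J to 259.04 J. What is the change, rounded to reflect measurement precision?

5590.9 J − 259.04 J = 5331.86 J.
Addition/subtraction keeps the fewest decimal places: 5590.9 → 1 decimal place, 259.04 → 2 decimal places; limit is 1.
Rounded to 1 decimal place: 5.3319 × 10³ J.

5.3319 × 10³ J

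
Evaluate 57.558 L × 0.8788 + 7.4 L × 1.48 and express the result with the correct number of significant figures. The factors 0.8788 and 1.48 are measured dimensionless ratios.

62 L

57.558 × 0.8788 = 50.5819704 → 50.58 L (4 s.f., last digit at the 10^-2 place).
7.4 × 1.48 = 10.952 → 11 L (2 s.f., last digit at the 10^0 place).
Sum: 61.5339704 L; keep the coarser place, 10^0.
Result: 62 L.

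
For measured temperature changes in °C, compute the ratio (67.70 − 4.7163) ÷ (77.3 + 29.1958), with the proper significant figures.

67.70 − 4.7163 = 62.9837, limited to 2 d.p. → 4 s.f.; 77.3 + 29.1958 = 106.4958, limited to 1 d.p. → 4 s.f.
Carrying full precision, 62.9837 ÷ 106.4958 = 0.59141956772…; keep min(4, 4) = 4 s.f.
Rounded to 4 significant figures: 0.5914.

0.5914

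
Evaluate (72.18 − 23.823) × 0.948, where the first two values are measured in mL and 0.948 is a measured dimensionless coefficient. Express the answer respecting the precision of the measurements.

72.18 mL − 23.823 mL = 48.357 mL; the difference is limited to 2 decimal places (4 s.f.).
Carrying full precision, 48.357 × 0.948 = 45.842436 mL; 0.948 has 3 s.f., so the result keeps min(4, 3) = 3 s.f.
Rounded to 3 significant figures: 45.8 mL.

45.8 mL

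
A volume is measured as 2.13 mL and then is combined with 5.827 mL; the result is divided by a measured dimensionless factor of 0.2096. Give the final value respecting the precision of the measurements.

2.13 mL + 5.827 mL = 7.957 mL; the sum is limited to 2 decimal places (3 s.f.).
Carrying full precision, 7.957 ÷ 0.2096 = 37.9627862595… mL; 0.2096 has 4 s.f., so the result keeps min(3, 4) = 3 s.f.
Rounded to 3 significant figures: 38.0 mL.

38.0 mL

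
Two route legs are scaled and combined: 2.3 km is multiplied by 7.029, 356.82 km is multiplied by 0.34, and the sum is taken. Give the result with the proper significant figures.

2.3 × 7.029 = 16.1667 → 16 km (2 s.f., last digit at the 10^0 place).
356.82 × 0.34 = 121.3188 → 1.2 × 10^2 km (2 s.f., last digit at the 10^1 place).
Sum: 137.4855 km; keep the coarser place, 10^1.
Result: 1.4 × 10^2 km.

1.4 × 10^2 km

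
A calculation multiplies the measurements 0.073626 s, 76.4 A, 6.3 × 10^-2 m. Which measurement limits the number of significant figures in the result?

0.073626 s → 5 s.f.; 76.4 A → 3 s.f.; 6.3 × 10^-2 m → 2 s.f.
The fewest is 2 significant figures, from 6.3 × 10^-2 m.

6.3 × 10^-2 m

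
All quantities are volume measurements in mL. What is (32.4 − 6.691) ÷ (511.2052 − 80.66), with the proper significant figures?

0.0597

32.4 − 6.691 = 25.709, limited to 1 d.p. → 3 s.f.; 511.2052 − 80.66 = 430.5452, limited to 2 d.p. → 5 s.f.
Carrying full precision, 25.709 ÷ 430.5452 = 0.0597126619923…; keep min(3, 5) = 3 s.f.
Rounded to 3 significant figures: 0.0597.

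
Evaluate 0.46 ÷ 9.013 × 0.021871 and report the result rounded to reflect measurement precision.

0.46 ÷ 9.013 × 0.021871 = 0.00111623876623…
Multiplication/division keeps the fewest significant figures: 0.46 → 2 s.f., 9.013 → 4 s.f., 0.021871 → 5 s.f.; limit is 2.
Rounded to 2 significant figures: 1.1 × 10⁻³.

1.1 × 10⁻³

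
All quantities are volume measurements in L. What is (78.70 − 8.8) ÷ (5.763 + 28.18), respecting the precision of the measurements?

78.70 − 8.8 = 69.90, limited to 1 d.p. → 3 s.f.; 5.763 + 28.18 = 33.943, limited to 2 d.p. → 4 s.f.
Carrying full precision, 69.90 ÷ 33.943 = 2.05933476711…; keep min(3, 4) = 3 s.f.
Rounded to 3 significant figures: 2.06.

2.06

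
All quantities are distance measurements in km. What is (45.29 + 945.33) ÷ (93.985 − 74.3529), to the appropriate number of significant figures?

45.29 + 945.33 = 990.62, limited to 2 d.p. → 5 s.f.; 93.985 − 74.3529 = 19.6321, limited to 3 d.p. → 5 s.f.
Carrying full precision, 990.62 ÷ 19.6321 = 50.4591969275…; keep min(5, 5) = 5 s.f.
Rounded to 5 significant figures: 50.459.

50.459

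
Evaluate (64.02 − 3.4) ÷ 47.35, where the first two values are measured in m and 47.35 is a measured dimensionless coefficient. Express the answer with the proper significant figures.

1.28 m

64.02 m − 3.4 m = 60.62 m; the difference is limited to 1 decimal place (3 s.f.).
Carrying full precision, 60.62 ÷ 47.35 = 1.28025343189… m; 47.35 has 4 s.f., so the result keeps min(3, 4) = 3 s.f.
Rounded to 3 significant figures: 1.28 m.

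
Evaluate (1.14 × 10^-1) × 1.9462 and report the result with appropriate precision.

0.222

(1.14 × 10^-1) × 1.9462 = 0.2218668
Multiplication/division keeps the fewest significant figures: 1.14 × 10^-1 → 3 s.f., 1.9462 → 5 s.f.; limit is 3.
Rounded to 3 significant figures: 0.222.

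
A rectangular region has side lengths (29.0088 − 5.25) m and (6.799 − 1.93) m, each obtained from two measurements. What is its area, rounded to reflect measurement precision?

116 m²

29.0088 − 5.25 = 23.7588, limited to 2 d.p. → 4 s.f.; 6.799 − 1.93 = 4.869, limited to 2 d.p. → 3 s.f.
Carrying full precision, 23.7588 × 4.869 = 115.6815972; keep min(4, 3) = 3 s.f.
Rounded to 3 significant figures: 116 m².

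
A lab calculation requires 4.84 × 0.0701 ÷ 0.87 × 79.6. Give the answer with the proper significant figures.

31

4.84 × 0.0701 ÷ 0.87 × 79.6 = 31.042536092…
Multiplication/division keeps the fewest significant figures: 4.84 → 3 s.f., 0.0701 → 3 s.f., 0.87 → 2 s.f., 79.6 → 3 s.f.; limit is 2.
Rounded to 2 significant figures: 31.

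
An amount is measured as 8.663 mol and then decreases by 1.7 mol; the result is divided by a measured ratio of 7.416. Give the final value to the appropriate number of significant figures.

8.663 mol − 1.7 mol = 6.963 mol; the difference is limited to 1 decimal place (2 s.f.).
Carrying full precision, 6.963 ÷ 7.416 = 0.938915857605… mol; 7.416 has 4 s.f., so the result keeps min(2, 4) = 2 s.f.
Rounded to 2 significant figures: 9.4 × 10^-1 mol.

9.4 × 10^-1 mol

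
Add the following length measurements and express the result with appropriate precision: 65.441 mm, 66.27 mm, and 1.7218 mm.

133.43 mm

65.441 mm + 66.27 mm + 1.7218 mm = 133.4328 mm.
Addition/subtraction keeps the fewest decimal places: 65.441 → 3 decimal places, 66.27 → 2 decimal places, 1.7218 → 4 decimal places; limit is 2.
Rounded to 2 decimal places: 133.43 mm.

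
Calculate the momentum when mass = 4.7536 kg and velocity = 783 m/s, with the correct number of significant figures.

momentum = 4.7536 kg × 783 m/s = 3722.0688 kg·m/s.
4.7536 has 5 significant figures; 783 has 3.
Division/multiplication keeps the fewest: 3 significant figures.
Rounded: 3.72 × 10^3 kg·m/s.

3.72 × 10^3 kg·m/s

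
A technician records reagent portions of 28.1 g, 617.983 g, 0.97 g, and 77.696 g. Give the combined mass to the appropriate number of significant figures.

724.7 g

28.1 g + 617.983 g + 0.97 g + 77.696 g = 724.749 g.
Addition/subtraction keeps the fewest decimal places: 28.1 → 1 decimal place, 617.983 → 3 decimal places, 0.97 → 2 decimal places, 77.696 → 3 decimal places; limit is 1.
Rounded to 1 decimal place: 724.7 g.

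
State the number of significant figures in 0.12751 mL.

5

0.12751: leading zeros are not significant.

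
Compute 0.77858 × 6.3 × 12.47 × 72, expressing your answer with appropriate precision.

4.4 × 10³

0.77858 × 6.3 × 12.47 × 72 = 4403.95368336
Multiplication/division keeps the fewest significant figures: 0.77858 → 5 s.f., 6.3 → 2 s.f., 12.47 → 4 s.f., 72 → 2 s.f.; limit is 2.
Rounded to 2 significant figures: 4.4 × 10³.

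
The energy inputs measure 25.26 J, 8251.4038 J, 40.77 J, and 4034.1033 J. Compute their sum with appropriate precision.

25.26 J + 8251.4038 J + 40.77 J + 4034.1033 J = 12351.5371 J.
Addition/subtraction keeps the fewest decimal places: 25.26 → 2 decimal places, 8251.4038 → 4 decimal places, 40.77 → 2 decimal places, 4034.1033 → 4 decimal places; limit is 2.
Rounded to 2 decimal places: 12351.54 J.

12351.54 J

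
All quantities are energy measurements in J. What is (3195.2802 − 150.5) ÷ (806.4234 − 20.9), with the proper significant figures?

3195.2802 − 150.5 = 3044.7802, limited to 1 d.p. → 5 s.f.; 806.4234 − 20.9 = 785.5234, limited to 1 d.p. → 4 s.f.
Carrying full precision, 3044.7802 ÷ 785.5234 = 3.87611648488…; keep min(5, 4) = 4 s.f.
Rounded to 4 significant figures: 3.876.

3.876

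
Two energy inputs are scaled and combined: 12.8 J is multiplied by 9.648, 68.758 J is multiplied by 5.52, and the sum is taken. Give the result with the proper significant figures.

503 J

12.8 × 9.648 = 123.4944 → 123 J (3 s.f., last digit at the 10^0 place).
68.758 × 5.52 = 379.54416 → 380. J (3 s.f., last digit at the 10^0 place).
Sum: 503.03856 J; keep the coarser place, 10^0.
Result: 503 J.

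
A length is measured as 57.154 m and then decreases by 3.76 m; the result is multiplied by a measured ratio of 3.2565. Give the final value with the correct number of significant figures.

173.9 m

57.154 m − 3.76 m = 53.394 m; the difference is limited to 2 decimal places (4 s.f.).
Carrying full precision, 53.394 × 3.2565 = 173.877561 m; 3.2565 has 5 s.f., so the result keeps min(4, 5) = 4 s.f.
Rounded to 4 significant figures: 173.9 m.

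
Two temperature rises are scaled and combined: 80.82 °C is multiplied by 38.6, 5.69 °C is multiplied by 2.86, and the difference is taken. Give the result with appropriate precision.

3.10 × 10^3 °C

80.82 × 38.6 = 3119.652 → 3.12 × 10^3 °C (3 s.f., last digit at the 10^1 place).
5.69 × 2.86 = 16.2734 → 16.3 °C (3 s.f., last digit at the 10^-1 place).
Difference: 3103.3786 °C; keep the coarser place, 10^1.
Result: 3.10 × 10^3 °C.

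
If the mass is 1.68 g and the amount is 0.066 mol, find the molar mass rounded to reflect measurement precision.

molar mass = 1.68 g ÷ 0.066 mol = 25.4545454545… g/mol.
1.68 has 3 significant figures; 0.066 has 2.
Division/multiplication keeps the fewest: 2 significant figures.
Rounded: 25 g/mol.

25 g/mol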